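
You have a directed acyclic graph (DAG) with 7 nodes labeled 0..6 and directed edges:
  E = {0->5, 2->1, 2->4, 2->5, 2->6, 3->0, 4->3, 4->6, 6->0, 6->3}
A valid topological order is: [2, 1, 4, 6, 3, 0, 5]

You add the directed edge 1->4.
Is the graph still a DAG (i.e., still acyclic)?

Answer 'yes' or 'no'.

Answer: yes

Derivation:
Given toposort: [2, 1, 4, 6, 3, 0, 5]
Position of 1: index 1; position of 4: index 2
New edge 1->4: forward
Forward edge: respects the existing order. Still a DAG, same toposort still valid.
Still a DAG? yes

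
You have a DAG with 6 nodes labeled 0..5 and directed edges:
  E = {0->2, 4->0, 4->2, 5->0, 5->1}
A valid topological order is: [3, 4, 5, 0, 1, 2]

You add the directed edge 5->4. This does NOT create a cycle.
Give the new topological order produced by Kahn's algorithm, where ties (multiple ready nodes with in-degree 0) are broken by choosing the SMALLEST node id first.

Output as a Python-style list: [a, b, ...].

Answer: [3, 5, 1, 4, 0, 2]

Derivation:
Old toposort: [3, 4, 5, 0, 1, 2]
Added edge: 5->4
Position of 5 (2) > position of 4 (1). Must reorder: 5 must now come before 4.
Run Kahn's algorithm (break ties by smallest node id):
  initial in-degrees: [2, 1, 2, 0, 1, 0]
  ready (indeg=0): [3, 5]
  pop 3: no out-edges | ready=[5] | order so far=[3]
  pop 5: indeg[0]->1; indeg[1]->0; indeg[4]->0 | ready=[1, 4] | order so far=[3, 5]
  pop 1: no out-edges | ready=[4] | order so far=[3, 5, 1]
  pop 4: indeg[0]->0; indeg[2]->1 | ready=[0] | order so far=[3, 5, 1, 4]
  pop 0: indeg[2]->0 | ready=[2] | order so far=[3, 5, 1, 4, 0]
  pop 2: no out-edges | ready=[] | order so far=[3, 5, 1, 4, 0, 2]
  Result: [3, 5, 1, 4, 0, 2]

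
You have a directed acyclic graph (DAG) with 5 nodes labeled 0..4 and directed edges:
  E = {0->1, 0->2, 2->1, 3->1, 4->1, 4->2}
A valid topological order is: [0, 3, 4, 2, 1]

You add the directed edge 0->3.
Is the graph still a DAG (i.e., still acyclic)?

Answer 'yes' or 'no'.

Answer: yes

Derivation:
Given toposort: [0, 3, 4, 2, 1]
Position of 0: index 0; position of 3: index 1
New edge 0->3: forward
Forward edge: respects the existing order. Still a DAG, same toposort still valid.
Still a DAG? yes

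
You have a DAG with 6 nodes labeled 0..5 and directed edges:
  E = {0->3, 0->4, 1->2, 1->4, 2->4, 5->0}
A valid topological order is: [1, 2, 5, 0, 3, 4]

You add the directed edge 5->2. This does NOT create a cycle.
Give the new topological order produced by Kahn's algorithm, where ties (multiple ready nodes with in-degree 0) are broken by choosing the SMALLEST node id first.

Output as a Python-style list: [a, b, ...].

Answer: [1, 5, 0, 2, 3, 4]

Derivation:
Old toposort: [1, 2, 5, 0, 3, 4]
Added edge: 5->2
Position of 5 (2) > position of 2 (1). Must reorder: 5 must now come before 2.
Run Kahn's algorithm (break ties by smallest node id):
  initial in-degrees: [1, 0, 2, 1, 3, 0]
  ready (indeg=0): [1, 5]
  pop 1: indeg[2]->1; indeg[4]->2 | ready=[5] | order so far=[1]
  pop 5: indeg[0]->0; indeg[2]->0 | ready=[0, 2] | order so far=[1, 5]
  pop 0: indeg[3]->0; indeg[4]->1 | ready=[2, 3] | order so far=[1, 5, 0]
  pop 2: indeg[4]->0 | ready=[3, 4] | order so far=[1, 5, 0, 2]
  pop 3: no out-edges | ready=[4] | order so far=[1, 5, 0, 2, 3]
  pop 4: no out-edges | ready=[] | order so far=[1, 5, 0, 2, 3, 4]
  Result: [1, 5, 0, 2, 3, 4]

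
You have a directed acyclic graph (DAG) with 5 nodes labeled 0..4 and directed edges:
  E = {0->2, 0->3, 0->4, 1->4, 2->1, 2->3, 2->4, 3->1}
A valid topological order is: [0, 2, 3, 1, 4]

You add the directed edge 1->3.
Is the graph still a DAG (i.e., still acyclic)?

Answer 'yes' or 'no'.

Given toposort: [0, 2, 3, 1, 4]
Position of 1: index 3; position of 3: index 2
New edge 1->3: backward (u after v in old order)
Backward edge: old toposort is now invalid. Check if this creates a cycle.
Does 3 already reach 1? Reachable from 3: [1, 3, 4]. YES -> cycle!
Still a DAG? no

Answer: no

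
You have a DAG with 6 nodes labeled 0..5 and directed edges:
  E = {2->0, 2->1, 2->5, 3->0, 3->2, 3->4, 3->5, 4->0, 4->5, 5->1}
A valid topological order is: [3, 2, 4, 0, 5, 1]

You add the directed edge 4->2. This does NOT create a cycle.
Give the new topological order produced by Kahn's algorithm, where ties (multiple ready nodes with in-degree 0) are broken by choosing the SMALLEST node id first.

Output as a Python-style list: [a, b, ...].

Old toposort: [3, 2, 4, 0, 5, 1]
Added edge: 4->2
Position of 4 (2) > position of 2 (1). Must reorder: 4 must now come before 2.
Run Kahn's algorithm (break ties by smallest node id):
  initial in-degrees: [3, 2, 2, 0, 1, 3]
  ready (indeg=0): [3]
  pop 3: indeg[0]->2; indeg[2]->1; indeg[4]->0; indeg[5]->2 | ready=[4] | order so far=[3]
  pop 4: indeg[0]->1; indeg[2]->0; indeg[5]->1 | ready=[2] | order so far=[3, 4]
  pop 2: indeg[0]->0; indeg[1]->1; indeg[5]->0 | ready=[0, 5] | order so far=[3, 4, 2]
  pop 0: no out-edges | ready=[5] | order so far=[3, 4, 2, 0]
  pop 5: indeg[1]->0 | ready=[1] | order so far=[3, 4, 2, 0, 5]
  pop 1: no out-edges | ready=[] | order so far=[3, 4, 2, 0, 5, 1]
  Result: [3, 4, 2, 0, 5, 1]

Answer: [3, 4, 2, 0, 5, 1]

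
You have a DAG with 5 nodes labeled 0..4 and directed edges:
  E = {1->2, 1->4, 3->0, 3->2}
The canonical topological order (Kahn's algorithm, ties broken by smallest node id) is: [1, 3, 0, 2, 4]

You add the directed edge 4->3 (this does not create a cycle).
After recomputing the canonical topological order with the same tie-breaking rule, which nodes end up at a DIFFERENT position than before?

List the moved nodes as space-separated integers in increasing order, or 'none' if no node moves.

Old toposort: [1, 3, 0, 2, 4]
Added edge 4->3
Recompute Kahn (smallest-id tiebreak):
  initial in-degrees: [1, 0, 2, 1, 1]
  ready (indeg=0): [1]
  pop 1: indeg[2]->1; indeg[4]->0 | ready=[4] | order so far=[1]
  pop 4: indeg[3]->0 | ready=[3] | order so far=[1, 4]
  pop 3: indeg[0]->0; indeg[2]->0 | ready=[0, 2] | order so far=[1, 4, 3]
  pop 0: no out-edges | ready=[2] | order so far=[1, 4, 3, 0]
  pop 2: no out-edges | ready=[] | order so far=[1, 4, 3, 0, 2]
New canonical toposort: [1, 4, 3, 0, 2]
Compare positions:
  Node 0: index 2 -> 3 (moved)
  Node 1: index 0 -> 0 (same)
  Node 2: index 3 -> 4 (moved)
  Node 3: index 1 -> 2 (moved)
  Node 4: index 4 -> 1 (moved)
Nodes that changed position: 0 2 3 4

Answer: 0 2 3 4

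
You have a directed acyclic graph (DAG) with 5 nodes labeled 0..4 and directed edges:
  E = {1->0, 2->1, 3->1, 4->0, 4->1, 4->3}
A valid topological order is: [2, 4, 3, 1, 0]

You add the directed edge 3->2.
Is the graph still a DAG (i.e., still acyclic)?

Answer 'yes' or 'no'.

Answer: yes

Derivation:
Given toposort: [2, 4, 3, 1, 0]
Position of 3: index 2; position of 2: index 0
New edge 3->2: backward (u after v in old order)
Backward edge: old toposort is now invalid. Check if this creates a cycle.
Does 2 already reach 3? Reachable from 2: [0, 1, 2]. NO -> still a DAG (reorder needed).
Still a DAG? yes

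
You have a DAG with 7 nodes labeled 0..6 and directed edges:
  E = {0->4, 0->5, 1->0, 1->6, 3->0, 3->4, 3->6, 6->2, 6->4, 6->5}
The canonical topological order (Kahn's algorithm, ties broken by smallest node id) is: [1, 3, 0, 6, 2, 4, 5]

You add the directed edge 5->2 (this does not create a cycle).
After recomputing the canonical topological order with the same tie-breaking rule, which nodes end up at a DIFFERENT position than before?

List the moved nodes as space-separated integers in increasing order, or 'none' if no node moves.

Old toposort: [1, 3, 0, 6, 2, 4, 5]
Added edge 5->2
Recompute Kahn (smallest-id tiebreak):
  initial in-degrees: [2, 0, 2, 0, 3, 2, 2]
  ready (indeg=0): [1, 3]
  pop 1: indeg[0]->1; indeg[6]->1 | ready=[3] | order so far=[1]
  pop 3: indeg[0]->0; indeg[4]->2; indeg[6]->0 | ready=[0, 6] | order so far=[1, 3]
  pop 0: indeg[4]->1; indeg[5]->1 | ready=[6] | order so far=[1, 3, 0]
  pop 6: indeg[2]->1; indeg[4]->0; indeg[5]->0 | ready=[4, 5] | order so far=[1, 3, 0, 6]
  pop 4: no out-edges | ready=[5] | order so far=[1, 3, 0, 6, 4]
  pop 5: indeg[2]->0 | ready=[2] | order so far=[1, 3, 0, 6, 4, 5]
  pop 2: no out-edges | ready=[] | order so far=[1, 3, 0, 6, 4, 5, 2]
New canonical toposort: [1, 3, 0, 6, 4, 5, 2]
Compare positions:
  Node 0: index 2 -> 2 (same)
  Node 1: index 0 -> 0 (same)
  Node 2: index 4 -> 6 (moved)
  Node 3: index 1 -> 1 (same)
  Node 4: index 5 -> 4 (moved)
  Node 5: index 6 -> 5 (moved)
  Node 6: index 3 -> 3 (same)
Nodes that changed position: 2 4 5

Answer: 2 4 5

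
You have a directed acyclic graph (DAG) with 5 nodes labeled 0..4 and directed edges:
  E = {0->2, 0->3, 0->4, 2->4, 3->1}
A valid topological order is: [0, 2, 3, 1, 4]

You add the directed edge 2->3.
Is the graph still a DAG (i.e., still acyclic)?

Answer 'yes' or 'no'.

Answer: yes

Derivation:
Given toposort: [0, 2, 3, 1, 4]
Position of 2: index 1; position of 3: index 2
New edge 2->3: forward
Forward edge: respects the existing order. Still a DAG, same toposort still valid.
Still a DAG? yes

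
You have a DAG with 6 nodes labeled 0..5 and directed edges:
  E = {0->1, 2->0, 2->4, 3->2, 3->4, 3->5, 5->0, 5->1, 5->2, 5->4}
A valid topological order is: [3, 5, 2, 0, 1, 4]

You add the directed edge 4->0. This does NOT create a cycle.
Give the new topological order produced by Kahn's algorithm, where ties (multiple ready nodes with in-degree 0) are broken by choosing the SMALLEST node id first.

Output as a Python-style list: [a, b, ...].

Old toposort: [3, 5, 2, 0, 1, 4]
Added edge: 4->0
Position of 4 (5) > position of 0 (3). Must reorder: 4 must now come before 0.
Run Kahn's algorithm (break ties by smallest node id):
  initial in-degrees: [3, 2, 2, 0, 3, 1]
  ready (indeg=0): [3]
  pop 3: indeg[2]->1; indeg[4]->2; indeg[5]->0 | ready=[5] | order so far=[3]
  pop 5: indeg[0]->2; indeg[1]->1; indeg[2]->0; indeg[4]->1 | ready=[2] | order so far=[3, 5]
  pop 2: indeg[0]->1; indeg[4]->0 | ready=[4] | order so far=[3, 5, 2]
  pop 4: indeg[0]->0 | ready=[0] | order so far=[3, 5, 2, 4]
  pop 0: indeg[1]->0 | ready=[1] | order so far=[3, 5, 2, 4, 0]
  pop 1: no out-edges | ready=[] | order so far=[3, 5, 2, 4, 0, 1]
  Result: [3, 5, 2, 4, 0, 1]

Answer: [3, 5, 2, 4, 0, 1]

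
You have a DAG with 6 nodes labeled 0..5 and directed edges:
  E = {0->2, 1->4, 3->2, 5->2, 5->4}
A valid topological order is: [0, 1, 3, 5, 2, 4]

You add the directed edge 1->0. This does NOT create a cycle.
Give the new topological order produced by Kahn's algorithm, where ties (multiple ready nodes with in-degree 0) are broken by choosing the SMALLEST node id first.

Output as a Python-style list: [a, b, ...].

Old toposort: [0, 1, 3, 5, 2, 4]
Added edge: 1->0
Position of 1 (1) > position of 0 (0). Must reorder: 1 must now come before 0.
Run Kahn's algorithm (break ties by smallest node id):
  initial in-degrees: [1, 0, 3, 0, 2, 0]
  ready (indeg=0): [1, 3, 5]
  pop 1: indeg[0]->0; indeg[4]->1 | ready=[0, 3, 5] | order so far=[1]
  pop 0: indeg[2]->2 | ready=[3, 5] | order so far=[1, 0]
  pop 3: indeg[2]->1 | ready=[5] | order so far=[1, 0, 3]
  pop 5: indeg[2]->0; indeg[4]->0 | ready=[2, 4] | order so far=[1, 0, 3, 5]
  pop 2: no out-edges | ready=[4] | order so far=[1, 0, 3, 5, 2]
  pop 4: no out-edges | ready=[] | order so far=[1, 0, 3, 5, 2, 4]
  Result: [1, 0, 3, 5, 2, 4]

Answer: [1, 0, 3, 5, 2, 4]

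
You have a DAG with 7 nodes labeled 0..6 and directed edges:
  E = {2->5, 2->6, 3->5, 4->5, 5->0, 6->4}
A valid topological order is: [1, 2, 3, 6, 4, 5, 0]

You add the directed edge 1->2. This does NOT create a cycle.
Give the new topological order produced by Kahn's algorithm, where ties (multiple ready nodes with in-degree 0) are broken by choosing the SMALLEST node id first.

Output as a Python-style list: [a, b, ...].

Old toposort: [1, 2, 3, 6, 4, 5, 0]
Added edge: 1->2
Position of 1 (0) < position of 2 (1). Old order still valid.
Run Kahn's algorithm (break ties by smallest node id):
  initial in-degrees: [1, 0, 1, 0, 1, 3, 1]
  ready (indeg=0): [1, 3]
  pop 1: indeg[2]->0 | ready=[2, 3] | order so far=[1]
  pop 2: indeg[5]->2; indeg[6]->0 | ready=[3, 6] | order so far=[1, 2]
  pop 3: indeg[5]->1 | ready=[6] | order so far=[1, 2, 3]
  pop 6: indeg[4]->0 | ready=[4] | order so far=[1, 2, 3, 6]
  pop 4: indeg[5]->0 | ready=[5] | order so far=[1, 2, 3, 6, 4]
  pop 5: indeg[0]->0 | ready=[0] | order so far=[1, 2, 3, 6, 4, 5]
  pop 0: no out-edges | ready=[] | order so far=[1, 2, 3, 6, 4, 5, 0]
  Result: [1, 2, 3, 6, 4, 5, 0]

Answer: [1, 2, 3, 6, 4, 5, 0]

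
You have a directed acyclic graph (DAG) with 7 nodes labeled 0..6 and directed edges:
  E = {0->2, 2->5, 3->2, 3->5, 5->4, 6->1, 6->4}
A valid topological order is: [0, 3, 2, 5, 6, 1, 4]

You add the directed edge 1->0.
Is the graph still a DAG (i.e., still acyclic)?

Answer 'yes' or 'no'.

Answer: yes

Derivation:
Given toposort: [0, 3, 2, 5, 6, 1, 4]
Position of 1: index 5; position of 0: index 0
New edge 1->0: backward (u after v in old order)
Backward edge: old toposort is now invalid. Check if this creates a cycle.
Does 0 already reach 1? Reachable from 0: [0, 2, 4, 5]. NO -> still a DAG (reorder needed).
Still a DAG? yes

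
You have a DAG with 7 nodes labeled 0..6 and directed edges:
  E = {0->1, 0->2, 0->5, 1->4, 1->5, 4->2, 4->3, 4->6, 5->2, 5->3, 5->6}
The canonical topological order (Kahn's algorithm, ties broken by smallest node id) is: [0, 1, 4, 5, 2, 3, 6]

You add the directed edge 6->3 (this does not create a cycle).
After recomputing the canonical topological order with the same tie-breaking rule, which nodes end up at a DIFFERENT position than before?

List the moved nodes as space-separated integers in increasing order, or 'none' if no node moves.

Old toposort: [0, 1, 4, 5, 2, 3, 6]
Added edge 6->3
Recompute Kahn (smallest-id tiebreak):
  initial in-degrees: [0, 1, 3, 3, 1, 2, 2]
  ready (indeg=0): [0]
  pop 0: indeg[1]->0; indeg[2]->2; indeg[5]->1 | ready=[1] | order so far=[0]
  pop 1: indeg[4]->0; indeg[5]->0 | ready=[4, 5] | order so far=[0, 1]
  pop 4: indeg[2]->1; indeg[3]->2; indeg[6]->1 | ready=[5] | order so far=[0, 1, 4]
  pop 5: indeg[2]->0; indeg[3]->1; indeg[6]->0 | ready=[2, 6] | order so far=[0, 1, 4, 5]
  pop 2: no out-edges | ready=[6] | order so far=[0, 1, 4, 5, 2]
  pop 6: indeg[3]->0 | ready=[3] | order so far=[0, 1, 4, 5, 2, 6]
  pop 3: no out-edges | ready=[] | order so far=[0, 1, 4, 5, 2, 6, 3]
New canonical toposort: [0, 1, 4, 5, 2, 6, 3]
Compare positions:
  Node 0: index 0 -> 0 (same)
  Node 1: index 1 -> 1 (same)
  Node 2: index 4 -> 4 (same)
  Node 3: index 5 -> 6 (moved)
  Node 4: index 2 -> 2 (same)
  Node 5: index 3 -> 3 (same)
  Node 6: index 6 -> 5 (moved)
Nodes that changed position: 3 6

Answer: 3 6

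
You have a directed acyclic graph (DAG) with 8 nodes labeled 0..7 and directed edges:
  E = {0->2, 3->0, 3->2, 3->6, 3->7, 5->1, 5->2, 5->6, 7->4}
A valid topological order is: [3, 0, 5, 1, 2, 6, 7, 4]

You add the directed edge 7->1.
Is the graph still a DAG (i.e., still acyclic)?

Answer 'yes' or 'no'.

Answer: yes

Derivation:
Given toposort: [3, 0, 5, 1, 2, 6, 7, 4]
Position of 7: index 6; position of 1: index 3
New edge 7->1: backward (u after v in old order)
Backward edge: old toposort is now invalid. Check if this creates a cycle.
Does 1 already reach 7? Reachable from 1: [1]. NO -> still a DAG (reorder needed).
Still a DAG? yes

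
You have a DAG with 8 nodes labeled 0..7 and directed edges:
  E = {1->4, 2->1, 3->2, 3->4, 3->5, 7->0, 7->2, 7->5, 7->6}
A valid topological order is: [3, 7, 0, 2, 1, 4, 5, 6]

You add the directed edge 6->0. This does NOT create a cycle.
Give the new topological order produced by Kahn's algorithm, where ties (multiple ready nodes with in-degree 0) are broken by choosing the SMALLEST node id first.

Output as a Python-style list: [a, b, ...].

Answer: [3, 7, 2, 1, 4, 5, 6, 0]

Derivation:
Old toposort: [3, 7, 0, 2, 1, 4, 5, 6]
Added edge: 6->0
Position of 6 (7) > position of 0 (2). Must reorder: 6 must now come before 0.
Run Kahn's algorithm (break ties by smallest node id):
  initial in-degrees: [2, 1, 2, 0, 2, 2, 1, 0]
  ready (indeg=0): [3, 7]
  pop 3: indeg[2]->1; indeg[4]->1; indeg[5]->1 | ready=[7] | order so far=[3]
  pop 7: indeg[0]->1; indeg[2]->0; indeg[5]->0; indeg[6]->0 | ready=[2, 5, 6] | order so far=[3, 7]
  pop 2: indeg[1]->0 | ready=[1, 5, 6] | order so far=[3, 7, 2]
  pop 1: indeg[4]->0 | ready=[4, 5, 6] | order so far=[3, 7, 2, 1]
  pop 4: no out-edges | ready=[5, 6] | order so far=[3, 7, 2, 1, 4]
  pop 5: no out-edges | ready=[6] | order so far=[3, 7, 2, 1, 4, 5]
  pop 6: indeg[0]->0 | ready=[0] | order so far=[3, 7, 2, 1, 4, 5, 6]
  pop 0: no out-edges | ready=[] | order so far=[3, 7, 2, 1, 4, 5, 6, 0]
  Result: [3, 7, 2, 1, 4, 5, 6, 0]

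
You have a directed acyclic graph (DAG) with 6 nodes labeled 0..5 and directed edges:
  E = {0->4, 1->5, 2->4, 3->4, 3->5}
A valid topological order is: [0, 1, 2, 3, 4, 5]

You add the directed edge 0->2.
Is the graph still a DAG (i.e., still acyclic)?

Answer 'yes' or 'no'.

Given toposort: [0, 1, 2, 3, 4, 5]
Position of 0: index 0; position of 2: index 2
New edge 0->2: forward
Forward edge: respects the existing order. Still a DAG, same toposort still valid.
Still a DAG? yes

Answer: yes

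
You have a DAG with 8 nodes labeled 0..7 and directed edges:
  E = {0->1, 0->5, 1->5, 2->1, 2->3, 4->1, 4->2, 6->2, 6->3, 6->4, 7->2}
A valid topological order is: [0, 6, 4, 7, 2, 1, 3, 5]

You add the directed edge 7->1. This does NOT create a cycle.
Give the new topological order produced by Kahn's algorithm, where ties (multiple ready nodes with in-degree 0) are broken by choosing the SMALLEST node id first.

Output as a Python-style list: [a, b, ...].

Answer: [0, 6, 4, 7, 2, 1, 3, 5]

Derivation:
Old toposort: [0, 6, 4, 7, 2, 1, 3, 5]
Added edge: 7->1
Position of 7 (3) < position of 1 (5). Old order still valid.
Run Kahn's algorithm (break ties by smallest node id):
  initial in-degrees: [0, 4, 3, 2, 1, 2, 0, 0]
  ready (indeg=0): [0, 6, 7]
  pop 0: indeg[1]->3; indeg[5]->1 | ready=[6, 7] | order so far=[0]
  pop 6: indeg[2]->2; indeg[3]->1; indeg[4]->0 | ready=[4, 7] | order so far=[0, 6]
  pop 4: indeg[1]->2; indeg[2]->1 | ready=[7] | order so far=[0, 6, 4]
  pop 7: indeg[1]->1; indeg[2]->0 | ready=[2] | order so far=[0, 6, 4, 7]
  pop 2: indeg[1]->0; indeg[3]->0 | ready=[1, 3] | order so far=[0, 6, 4, 7, 2]
  pop 1: indeg[5]->0 | ready=[3, 5] | order so far=[0, 6, 4, 7, 2, 1]
  pop 3: no out-edges | ready=[5] | order so far=[0, 6, 4, 7, 2, 1, 3]
  pop 5: no out-edges | ready=[] | order so far=[0, 6, 4, 7, 2, 1, 3, 5]
  Result: [0, 6, 4, 7, 2, 1, 3, 5]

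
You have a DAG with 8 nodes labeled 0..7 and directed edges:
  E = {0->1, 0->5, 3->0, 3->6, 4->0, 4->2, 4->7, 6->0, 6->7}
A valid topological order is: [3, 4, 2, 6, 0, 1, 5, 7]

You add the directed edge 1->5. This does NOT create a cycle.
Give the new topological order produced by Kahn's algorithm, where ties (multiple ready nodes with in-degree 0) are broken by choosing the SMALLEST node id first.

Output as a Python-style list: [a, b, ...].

Answer: [3, 4, 2, 6, 0, 1, 5, 7]

Derivation:
Old toposort: [3, 4, 2, 6, 0, 1, 5, 7]
Added edge: 1->5
Position of 1 (5) < position of 5 (6). Old order still valid.
Run Kahn's algorithm (break ties by smallest node id):
  initial in-degrees: [3, 1, 1, 0, 0, 2, 1, 2]
  ready (indeg=0): [3, 4]
  pop 3: indeg[0]->2; indeg[6]->0 | ready=[4, 6] | order so far=[3]
  pop 4: indeg[0]->1; indeg[2]->0; indeg[7]->1 | ready=[2, 6] | order so far=[3, 4]
  pop 2: no out-edges | ready=[6] | order so far=[3, 4, 2]
  pop 6: indeg[0]->0; indeg[7]->0 | ready=[0, 7] | order so far=[3, 4, 2, 6]
  pop 0: indeg[1]->0; indeg[5]->1 | ready=[1, 7] | order so far=[3, 4, 2, 6, 0]
  pop 1: indeg[5]->0 | ready=[5, 7] | order so far=[3, 4, 2, 6, 0, 1]
  pop 5: no out-edges | ready=[7] | order so far=[3, 4, 2, 6, 0, 1, 5]
  pop 7: no out-edges | ready=[] | order so far=[3, 4, 2, 6, 0, 1, 5, 7]
  Result: [3, 4, 2, 6, 0, 1, 5, 7]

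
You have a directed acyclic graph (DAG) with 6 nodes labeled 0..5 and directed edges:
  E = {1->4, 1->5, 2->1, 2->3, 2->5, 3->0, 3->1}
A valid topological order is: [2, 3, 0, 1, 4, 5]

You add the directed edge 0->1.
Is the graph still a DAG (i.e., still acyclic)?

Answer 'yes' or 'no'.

Given toposort: [2, 3, 0, 1, 4, 5]
Position of 0: index 2; position of 1: index 3
New edge 0->1: forward
Forward edge: respects the existing order. Still a DAG, same toposort still valid.
Still a DAG? yes

Answer: yes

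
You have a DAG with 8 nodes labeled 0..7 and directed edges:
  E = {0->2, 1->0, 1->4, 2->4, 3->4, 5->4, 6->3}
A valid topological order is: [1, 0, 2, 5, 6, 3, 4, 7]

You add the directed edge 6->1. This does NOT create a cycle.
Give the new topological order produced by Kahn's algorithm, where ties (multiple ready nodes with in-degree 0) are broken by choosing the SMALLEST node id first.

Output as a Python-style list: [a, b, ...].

Answer: [5, 6, 1, 0, 2, 3, 4, 7]

Derivation:
Old toposort: [1, 0, 2, 5, 6, 3, 4, 7]
Added edge: 6->1
Position of 6 (4) > position of 1 (0). Must reorder: 6 must now come before 1.
Run Kahn's algorithm (break ties by smallest node id):
  initial in-degrees: [1, 1, 1, 1, 4, 0, 0, 0]
  ready (indeg=0): [5, 6, 7]
  pop 5: indeg[4]->3 | ready=[6, 7] | order so far=[5]
  pop 6: indeg[1]->0; indeg[3]->0 | ready=[1, 3, 7] | order so far=[5, 6]
  pop 1: indeg[0]->0; indeg[4]->2 | ready=[0, 3, 7] | order so far=[5, 6, 1]
  pop 0: indeg[2]->0 | ready=[2, 3, 7] | order so far=[5, 6, 1, 0]
  pop 2: indeg[4]->1 | ready=[3, 7] | order so far=[5, 6, 1, 0, 2]
  pop 3: indeg[4]->0 | ready=[4, 7] | order so far=[5, 6, 1, 0, 2, 3]
  pop 4: no out-edges | ready=[7] | order so far=[5, 6, 1, 0, 2, 3, 4]
  pop 7: no out-edges | ready=[] | order so far=[5, 6, 1, 0, 2, 3, 4, 7]
  Result: [5, 6, 1, 0, 2, 3, 4, 7]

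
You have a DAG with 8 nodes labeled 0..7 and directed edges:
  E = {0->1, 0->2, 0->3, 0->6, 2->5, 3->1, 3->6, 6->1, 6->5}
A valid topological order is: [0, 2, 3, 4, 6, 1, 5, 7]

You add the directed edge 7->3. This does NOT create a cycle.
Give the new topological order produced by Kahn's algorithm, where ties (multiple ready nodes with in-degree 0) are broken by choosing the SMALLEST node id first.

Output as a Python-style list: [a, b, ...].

Old toposort: [0, 2, 3, 4, 6, 1, 5, 7]
Added edge: 7->3
Position of 7 (7) > position of 3 (2). Must reorder: 7 must now come before 3.
Run Kahn's algorithm (break ties by smallest node id):
  initial in-degrees: [0, 3, 1, 2, 0, 2, 2, 0]
  ready (indeg=0): [0, 4, 7]
  pop 0: indeg[1]->2; indeg[2]->0; indeg[3]->1; indeg[6]->1 | ready=[2, 4, 7] | order so far=[0]
  pop 2: indeg[5]->1 | ready=[4, 7] | order so far=[0, 2]
  pop 4: no out-edges | ready=[7] | order so far=[0, 2, 4]
  pop 7: indeg[3]->0 | ready=[3] | order so far=[0, 2, 4, 7]
  pop 3: indeg[1]->1; indeg[6]->0 | ready=[6] | order so far=[0, 2, 4, 7, 3]
  pop 6: indeg[1]->0; indeg[5]->0 | ready=[1, 5] | order so far=[0, 2, 4, 7, 3, 6]
  pop 1: no out-edges | ready=[5] | order so far=[0, 2, 4, 7, 3, 6, 1]
  pop 5: no out-edges | ready=[] | order so far=[0, 2, 4, 7, 3, 6, 1, 5]
  Result: [0, 2, 4, 7, 3, 6, 1, 5]

Answer: [0, 2, 4, 7, 3, 6, 1, 5]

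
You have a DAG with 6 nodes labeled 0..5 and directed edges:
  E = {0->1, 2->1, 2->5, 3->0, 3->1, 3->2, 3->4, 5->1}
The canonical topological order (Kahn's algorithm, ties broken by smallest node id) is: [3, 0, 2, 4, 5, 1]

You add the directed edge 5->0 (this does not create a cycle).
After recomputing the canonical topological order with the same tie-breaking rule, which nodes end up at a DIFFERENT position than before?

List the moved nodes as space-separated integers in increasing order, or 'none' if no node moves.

Answer: 0 2 4 5

Derivation:
Old toposort: [3, 0, 2, 4, 5, 1]
Added edge 5->0
Recompute Kahn (smallest-id tiebreak):
  initial in-degrees: [2, 4, 1, 0, 1, 1]
  ready (indeg=0): [3]
  pop 3: indeg[0]->1; indeg[1]->3; indeg[2]->0; indeg[4]->0 | ready=[2, 4] | order so far=[3]
  pop 2: indeg[1]->2; indeg[5]->0 | ready=[4, 5] | order so far=[3, 2]
  pop 4: no out-edges | ready=[5] | order so far=[3, 2, 4]
  pop 5: indeg[0]->0; indeg[1]->1 | ready=[0] | order so far=[3, 2, 4, 5]
  pop 0: indeg[1]->0 | ready=[1] | order so far=[3, 2, 4, 5, 0]
  pop 1: no out-edges | ready=[] | order so far=[3, 2, 4, 5, 0, 1]
New canonical toposort: [3, 2, 4, 5, 0, 1]
Compare positions:
  Node 0: index 1 -> 4 (moved)
  Node 1: index 5 -> 5 (same)
  Node 2: index 2 -> 1 (moved)
  Node 3: index 0 -> 0 (same)
  Node 4: index 3 -> 2 (moved)
  Node 5: index 4 -> 3 (moved)
Nodes that changed position: 0 2 4 5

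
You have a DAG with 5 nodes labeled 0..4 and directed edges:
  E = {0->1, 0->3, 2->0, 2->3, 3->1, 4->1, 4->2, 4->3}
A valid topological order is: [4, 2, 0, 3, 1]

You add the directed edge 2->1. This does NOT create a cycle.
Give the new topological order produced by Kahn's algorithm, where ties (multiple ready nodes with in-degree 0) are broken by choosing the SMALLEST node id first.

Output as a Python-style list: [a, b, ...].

Answer: [4, 2, 0, 3, 1]

Derivation:
Old toposort: [4, 2, 0, 3, 1]
Added edge: 2->1
Position of 2 (1) < position of 1 (4). Old order still valid.
Run Kahn's algorithm (break ties by smallest node id):
  initial in-degrees: [1, 4, 1, 3, 0]
  ready (indeg=0): [4]
  pop 4: indeg[1]->3; indeg[2]->0; indeg[3]->2 | ready=[2] | order so far=[4]
  pop 2: indeg[0]->0; indeg[1]->2; indeg[3]->1 | ready=[0] | order so far=[4, 2]
  pop 0: indeg[1]->1; indeg[3]->0 | ready=[3] | order so far=[4, 2, 0]
  pop 3: indeg[1]->0 | ready=[1] | order so far=[4, 2, 0, 3]
  pop 1: no out-edges | ready=[] | order so far=[4, 2, 0, 3, 1]
  Result: [4, 2, 0, 3, 1]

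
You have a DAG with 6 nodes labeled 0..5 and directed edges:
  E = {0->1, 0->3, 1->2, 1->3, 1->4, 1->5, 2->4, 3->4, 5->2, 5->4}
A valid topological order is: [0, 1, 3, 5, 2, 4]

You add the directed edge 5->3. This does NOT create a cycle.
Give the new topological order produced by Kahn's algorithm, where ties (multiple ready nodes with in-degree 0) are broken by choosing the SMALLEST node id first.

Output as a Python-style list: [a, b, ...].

Answer: [0, 1, 5, 2, 3, 4]

Derivation:
Old toposort: [0, 1, 3, 5, 2, 4]
Added edge: 5->3
Position of 5 (3) > position of 3 (2). Must reorder: 5 must now come before 3.
Run Kahn's algorithm (break ties by smallest node id):
  initial in-degrees: [0, 1, 2, 3, 4, 1]
  ready (indeg=0): [0]
  pop 0: indeg[1]->0; indeg[3]->2 | ready=[1] | order so far=[0]
  pop 1: indeg[2]->1; indeg[3]->1; indeg[4]->3; indeg[5]->0 | ready=[5] | order so far=[0, 1]
  pop 5: indeg[2]->0; indeg[3]->0; indeg[4]->2 | ready=[2, 3] | order so far=[0, 1, 5]
  pop 2: indeg[4]->1 | ready=[3] | order so far=[0, 1, 5, 2]
  pop 3: indeg[4]->0 | ready=[4] | order so far=[0, 1, 5, 2, 3]
  pop 4: no out-edges | ready=[] | order so far=[0, 1, 5, 2, 3, 4]
  Result: [0, 1, 5, 2, 3, 4]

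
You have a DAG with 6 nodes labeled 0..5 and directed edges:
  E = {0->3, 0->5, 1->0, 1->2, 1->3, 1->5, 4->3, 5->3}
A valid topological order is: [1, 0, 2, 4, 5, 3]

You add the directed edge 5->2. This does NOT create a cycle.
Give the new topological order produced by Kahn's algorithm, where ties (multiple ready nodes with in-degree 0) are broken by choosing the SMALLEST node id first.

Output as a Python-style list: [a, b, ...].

Answer: [1, 0, 4, 5, 2, 3]

Derivation:
Old toposort: [1, 0, 2, 4, 5, 3]
Added edge: 5->2
Position of 5 (4) > position of 2 (2). Must reorder: 5 must now come before 2.
Run Kahn's algorithm (break ties by smallest node id):
  initial in-degrees: [1, 0, 2, 4, 0, 2]
  ready (indeg=0): [1, 4]
  pop 1: indeg[0]->0; indeg[2]->1; indeg[3]->3; indeg[5]->1 | ready=[0, 4] | order so far=[1]
  pop 0: indeg[3]->2; indeg[5]->0 | ready=[4, 5] | order so far=[1, 0]
  pop 4: indeg[3]->1 | ready=[5] | order so far=[1, 0, 4]
  pop 5: indeg[2]->0; indeg[3]->0 | ready=[2, 3] | order so far=[1, 0, 4, 5]
  pop 2: no out-edges | ready=[3] | order so far=[1, 0, 4, 5, 2]
  pop 3: no out-edges | ready=[] | order so far=[1, 0, 4, 5, 2, 3]
  Result: [1, 0, 4, 5, 2, 3]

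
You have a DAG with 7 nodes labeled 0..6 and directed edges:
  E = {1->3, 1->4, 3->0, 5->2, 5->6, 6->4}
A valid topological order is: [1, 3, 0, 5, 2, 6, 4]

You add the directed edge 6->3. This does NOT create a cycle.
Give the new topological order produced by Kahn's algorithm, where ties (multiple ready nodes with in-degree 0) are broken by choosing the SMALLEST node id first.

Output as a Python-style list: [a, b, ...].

Answer: [1, 5, 2, 6, 3, 0, 4]

Derivation:
Old toposort: [1, 3, 0, 5, 2, 6, 4]
Added edge: 6->3
Position of 6 (5) > position of 3 (1). Must reorder: 6 must now come before 3.
Run Kahn's algorithm (break ties by smallest node id):
  initial in-degrees: [1, 0, 1, 2, 2, 0, 1]
  ready (indeg=0): [1, 5]
  pop 1: indeg[3]->1; indeg[4]->1 | ready=[5] | order so far=[1]
  pop 5: indeg[2]->0; indeg[6]->0 | ready=[2, 6] | order so far=[1, 5]
  pop 2: no out-edges | ready=[6] | order so far=[1, 5, 2]
  pop 6: indeg[3]->0; indeg[4]->0 | ready=[3, 4] | order so far=[1, 5, 2, 6]
  pop 3: indeg[0]->0 | ready=[0, 4] | order so far=[1, 5, 2, 6, 3]
  pop 0: no out-edges | ready=[4] | order so far=[1, 5, 2, 6, 3, 0]
  pop 4: no out-edges | ready=[] | order so far=[1, 5, 2, 6, 3, 0, 4]
  Result: [1, 5, 2, 6, 3, 0, 4]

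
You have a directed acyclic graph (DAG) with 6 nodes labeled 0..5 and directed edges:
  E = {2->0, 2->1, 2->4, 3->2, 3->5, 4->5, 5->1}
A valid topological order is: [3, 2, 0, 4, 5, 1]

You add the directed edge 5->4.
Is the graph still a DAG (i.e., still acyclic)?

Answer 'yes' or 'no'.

Given toposort: [3, 2, 0, 4, 5, 1]
Position of 5: index 4; position of 4: index 3
New edge 5->4: backward (u after v in old order)
Backward edge: old toposort is now invalid. Check if this creates a cycle.
Does 4 already reach 5? Reachable from 4: [1, 4, 5]. YES -> cycle!
Still a DAG? no

Answer: no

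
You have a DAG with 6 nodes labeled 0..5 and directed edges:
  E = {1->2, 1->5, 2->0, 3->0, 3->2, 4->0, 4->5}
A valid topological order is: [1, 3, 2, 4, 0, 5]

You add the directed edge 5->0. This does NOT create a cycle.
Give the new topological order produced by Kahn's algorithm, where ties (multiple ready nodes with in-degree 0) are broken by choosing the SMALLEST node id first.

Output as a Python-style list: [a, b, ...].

Old toposort: [1, 3, 2, 4, 0, 5]
Added edge: 5->0
Position of 5 (5) > position of 0 (4). Must reorder: 5 must now come before 0.
Run Kahn's algorithm (break ties by smallest node id):
  initial in-degrees: [4, 0, 2, 0, 0, 2]
  ready (indeg=0): [1, 3, 4]
  pop 1: indeg[2]->1; indeg[5]->1 | ready=[3, 4] | order so far=[1]
  pop 3: indeg[0]->3; indeg[2]->0 | ready=[2, 4] | order so far=[1, 3]
  pop 2: indeg[0]->2 | ready=[4] | order so far=[1, 3, 2]
  pop 4: indeg[0]->1; indeg[5]->0 | ready=[5] | order so far=[1, 3, 2, 4]
  pop 5: indeg[0]->0 | ready=[0] | order so far=[1, 3, 2, 4, 5]
  pop 0: no out-edges | ready=[] | order so far=[1, 3, 2, 4, 5, 0]
  Result: [1, 3, 2, 4, 5, 0]

Answer: [1, 3, 2, 4, 5, 0]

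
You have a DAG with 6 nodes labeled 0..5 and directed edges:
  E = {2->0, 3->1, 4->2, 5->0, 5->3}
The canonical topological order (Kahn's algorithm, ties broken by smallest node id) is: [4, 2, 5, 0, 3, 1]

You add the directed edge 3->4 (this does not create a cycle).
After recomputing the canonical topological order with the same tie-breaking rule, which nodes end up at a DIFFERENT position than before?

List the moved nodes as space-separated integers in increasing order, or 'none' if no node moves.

Answer: 0 1 2 3 4 5

Derivation:
Old toposort: [4, 2, 5, 0, 3, 1]
Added edge 3->4
Recompute Kahn (smallest-id tiebreak):
  initial in-degrees: [2, 1, 1, 1, 1, 0]
  ready (indeg=0): [5]
  pop 5: indeg[0]->1; indeg[3]->0 | ready=[3] | order so far=[5]
  pop 3: indeg[1]->0; indeg[4]->0 | ready=[1, 4] | order so far=[5, 3]
  pop 1: no out-edges | ready=[4] | order so far=[5, 3, 1]
  pop 4: indeg[2]->0 | ready=[2] | order so far=[5, 3, 1, 4]
  pop 2: indeg[0]->0 | ready=[0] | order so far=[5, 3, 1, 4, 2]
  pop 0: no out-edges | ready=[] | order so far=[5, 3, 1, 4, 2, 0]
New canonical toposort: [5, 3, 1, 4, 2, 0]
Compare positions:
  Node 0: index 3 -> 5 (moved)
  Node 1: index 5 -> 2 (moved)
  Node 2: index 1 -> 4 (moved)
  Node 3: index 4 -> 1 (moved)
  Node 4: index 0 -> 3 (moved)
  Node 5: index 2 -> 0 (moved)
Nodes that changed position: 0 1 2 3 4 5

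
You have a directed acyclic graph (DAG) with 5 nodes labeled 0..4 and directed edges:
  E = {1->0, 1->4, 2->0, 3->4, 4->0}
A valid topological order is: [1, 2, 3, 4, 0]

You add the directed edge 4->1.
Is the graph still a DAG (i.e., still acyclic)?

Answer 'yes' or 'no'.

Given toposort: [1, 2, 3, 4, 0]
Position of 4: index 3; position of 1: index 0
New edge 4->1: backward (u after v in old order)
Backward edge: old toposort is now invalid. Check if this creates a cycle.
Does 1 already reach 4? Reachable from 1: [0, 1, 4]. YES -> cycle!
Still a DAG? no

Answer: no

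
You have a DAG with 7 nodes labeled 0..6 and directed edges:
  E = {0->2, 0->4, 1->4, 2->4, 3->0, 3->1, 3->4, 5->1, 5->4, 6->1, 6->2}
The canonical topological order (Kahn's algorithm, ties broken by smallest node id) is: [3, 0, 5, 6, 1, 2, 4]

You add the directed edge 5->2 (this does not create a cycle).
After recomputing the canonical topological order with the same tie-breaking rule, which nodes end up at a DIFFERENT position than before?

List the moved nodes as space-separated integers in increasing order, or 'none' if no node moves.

Old toposort: [3, 0, 5, 6, 1, 2, 4]
Added edge 5->2
Recompute Kahn (smallest-id tiebreak):
  initial in-degrees: [1, 3, 3, 0, 5, 0, 0]
  ready (indeg=0): [3, 5, 6]
  pop 3: indeg[0]->0; indeg[1]->2; indeg[4]->4 | ready=[0, 5, 6] | order so far=[3]
  pop 0: indeg[2]->2; indeg[4]->3 | ready=[5, 6] | order so far=[3, 0]
  pop 5: indeg[1]->1; indeg[2]->1; indeg[4]->2 | ready=[6] | order so far=[3, 0, 5]
  pop 6: indeg[1]->0; indeg[2]->0 | ready=[1, 2] | order so far=[3, 0, 5, 6]
  pop 1: indeg[4]->1 | ready=[2] | order so far=[3, 0, 5, 6, 1]
  pop 2: indeg[4]->0 | ready=[4] | order so far=[3, 0, 5, 6, 1, 2]
  pop 4: no out-edges | ready=[] | order so far=[3, 0, 5, 6, 1, 2, 4]
New canonical toposort: [3, 0, 5, 6, 1, 2, 4]
Compare positions:
  Node 0: index 1 -> 1 (same)
  Node 1: index 4 -> 4 (same)
  Node 2: index 5 -> 5 (same)
  Node 3: index 0 -> 0 (same)
  Node 4: index 6 -> 6 (same)
  Node 5: index 2 -> 2 (same)
  Node 6: index 3 -> 3 (same)
Nodes that changed position: none

Answer: none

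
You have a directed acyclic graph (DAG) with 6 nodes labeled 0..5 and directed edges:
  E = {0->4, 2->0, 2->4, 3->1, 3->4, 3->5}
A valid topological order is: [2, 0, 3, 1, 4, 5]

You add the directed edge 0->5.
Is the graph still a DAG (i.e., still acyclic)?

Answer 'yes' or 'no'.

Given toposort: [2, 0, 3, 1, 4, 5]
Position of 0: index 1; position of 5: index 5
New edge 0->5: forward
Forward edge: respects the existing order. Still a DAG, same toposort still valid.
Still a DAG? yes

Answer: yes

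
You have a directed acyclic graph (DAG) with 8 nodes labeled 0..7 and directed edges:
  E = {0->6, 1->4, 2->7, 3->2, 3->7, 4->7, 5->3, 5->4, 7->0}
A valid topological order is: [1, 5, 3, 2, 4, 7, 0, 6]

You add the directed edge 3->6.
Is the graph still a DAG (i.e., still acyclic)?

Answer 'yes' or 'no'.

Given toposort: [1, 5, 3, 2, 4, 7, 0, 6]
Position of 3: index 2; position of 6: index 7
New edge 3->6: forward
Forward edge: respects the existing order. Still a DAG, same toposort still valid.
Still a DAG? yes

Answer: yes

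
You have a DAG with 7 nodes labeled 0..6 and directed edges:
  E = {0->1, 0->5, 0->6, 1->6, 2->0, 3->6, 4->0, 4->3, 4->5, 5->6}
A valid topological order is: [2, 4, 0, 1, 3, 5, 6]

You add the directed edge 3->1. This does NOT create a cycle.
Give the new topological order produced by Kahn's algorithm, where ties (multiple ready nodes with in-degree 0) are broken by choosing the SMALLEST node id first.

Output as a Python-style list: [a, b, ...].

Answer: [2, 4, 0, 3, 1, 5, 6]

Derivation:
Old toposort: [2, 4, 0, 1, 3, 5, 6]
Added edge: 3->1
Position of 3 (4) > position of 1 (3). Must reorder: 3 must now come before 1.
Run Kahn's algorithm (break ties by smallest node id):
  initial in-degrees: [2, 2, 0, 1, 0, 2, 4]
  ready (indeg=0): [2, 4]
  pop 2: indeg[0]->1 | ready=[4] | order so far=[2]
  pop 4: indeg[0]->0; indeg[3]->0; indeg[5]->1 | ready=[0, 3] | order so far=[2, 4]
  pop 0: indeg[1]->1; indeg[5]->0; indeg[6]->3 | ready=[3, 5] | order so far=[2, 4, 0]
  pop 3: indeg[1]->0; indeg[6]->2 | ready=[1, 5] | order so far=[2, 4, 0, 3]
  pop 1: indeg[6]->1 | ready=[5] | order so far=[2, 4, 0, 3, 1]
  pop 5: indeg[6]->0 | ready=[6] | order so far=[2, 4, 0, 3, 1, 5]
  pop 6: no out-edges | ready=[] | order so far=[2, 4, 0, 3, 1, 5, 6]
  Result: [2, 4, 0, 3, 1, 5, 6]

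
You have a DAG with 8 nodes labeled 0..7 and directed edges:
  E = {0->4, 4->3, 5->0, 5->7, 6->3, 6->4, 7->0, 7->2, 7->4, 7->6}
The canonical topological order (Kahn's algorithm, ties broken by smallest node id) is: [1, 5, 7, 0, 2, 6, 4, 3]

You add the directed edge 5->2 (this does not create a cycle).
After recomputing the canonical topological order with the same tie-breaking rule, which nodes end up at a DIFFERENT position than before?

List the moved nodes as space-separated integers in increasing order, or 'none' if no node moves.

Old toposort: [1, 5, 7, 0, 2, 6, 4, 3]
Added edge 5->2
Recompute Kahn (smallest-id tiebreak):
  initial in-degrees: [2, 0, 2, 2, 3, 0, 1, 1]
  ready (indeg=0): [1, 5]
  pop 1: no out-edges | ready=[5] | order so far=[1]
  pop 5: indeg[0]->1; indeg[2]->1; indeg[7]->0 | ready=[7] | order so far=[1, 5]
  pop 7: indeg[0]->0; indeg[2]->0; indeg[4]->2; indeg[6]->0 | ready=[0, 2, 6] | order so far=[1, 5, 7]
  pop 0: indeg[4]->1 | ready=[2, 6] | order so far=[1, 5, 7, 0]
  pop 2: no out-edges | ready=[6] | order so far=[1, 5, 7, 0, 2]
  pop 6: indeg[3]->1; indeg[4]->0 | ready=[4] | order so far=[1, 5, 7, 0, 2, 6]
  pop 4: indeg[3]->0 | ready=[3] | order so far=[1, 5, 7, 0, 2, 6, 4]
  pop 3: no out-edges | ready=[] | order so far=[1, 5, 7, 0, 2, 6, 4, 3]
New canonical toposort: [1, 5, 7, 0, 2, 6, 4, 3]
Compare positions:
  Node 0: index 3 -> 3 (same)
  Node 1: index 0 -> 0 (same)
  Node 2: index 4 -> 4 (same)
  Node 3: index 7 -> 7 (same)
  Node 4: index 6 -> 6 (same)
  Node 5: index 1 -> 1 (same)
  Node 6: index 5 -> 5 (same)
  Node 7: index 2 -> 2 (same)
Nodes that changed position: none

Answer: none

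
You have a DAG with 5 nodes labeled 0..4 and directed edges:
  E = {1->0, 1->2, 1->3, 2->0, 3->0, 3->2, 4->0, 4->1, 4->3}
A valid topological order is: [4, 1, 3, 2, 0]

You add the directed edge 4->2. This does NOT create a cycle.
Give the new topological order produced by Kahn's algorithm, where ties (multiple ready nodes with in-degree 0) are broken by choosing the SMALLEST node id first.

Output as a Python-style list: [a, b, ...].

Answer: [4, 1, 3, 2, 0]

Derivation:
Old toposort: [4, 1, 3, 2, 0]
Added edge: 4->2
Position of 4 (0) < position of 2 (3). Old order still valid.
Run Kahn's algorithm (break ties by smallest node id):
  initial in-degrees: [4, 1, 3, 2, 0]
  ready (indeg=0): [4]
  pop 4: indeg[0]->3; indeg[1]->0; indeg[2]->2; indeg[3]->1 | ready=[1] | order so far=[4]
  pop 1: indeg[0]->2; indeg[2]->1; indeg[3]->0 | ready=[3] | order so far=[4, 1]
  pop 3: indeg[0]->1; indeg[2]->0 | ready=[2] | order so far=[4, 1, 3]
  pop 2: indeg[0]->0 | ready=[0] | order so far=[4, 1, 3, 2]
  pop 0: no out-edges | ready=[] | order so far=[4, 1, 3, 2, 0]
  Result: [4, 1, 3, 2, 0]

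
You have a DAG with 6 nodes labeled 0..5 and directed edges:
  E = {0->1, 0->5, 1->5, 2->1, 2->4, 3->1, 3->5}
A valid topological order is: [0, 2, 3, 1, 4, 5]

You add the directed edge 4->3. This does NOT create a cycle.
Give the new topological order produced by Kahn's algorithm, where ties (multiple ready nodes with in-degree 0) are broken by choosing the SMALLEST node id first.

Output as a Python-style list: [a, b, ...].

Answer: [0, 2, 4, 3, 1, 5]

Derivation:
Old toposort: [0, 2, 3, 1, 4, 5]
Added edge: 4->3
Position of 4 (4) > position of 3 (2). Must reorder: 4 must now come before 3.
Run Kahn's algorithm (break ties by smallest node id):
  initial in-degrees: [0, 3, 0, 1, 1, 3]
  ready (indeg=0): [0, 2]
  pop 0: indeg[1]->2; indeg[5]->2 | ready=[2] | order so far=[0]
  pop 2: indeg[1]->1; indeg[4]->0 | ready=[4] | order so far=[0, 2]
  pop 4: indeg[3]->0 | ready=[3] | order so far=[0, 2, 4]
  pop 3: indeg[1]->0; indeg[5]->1 | ready=[1] | order so far=[0, 2, 4, 3]
  pop 1: indeg[5]->0 | ready=[5] | order so far=[0, 2, 4, 3, 1]
  pop 5: no out-edges | ready=[] | order so far=[0, 2, 4, 3, 1, 5]
  Result: [0, 2, 4, 3, 1, 5]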